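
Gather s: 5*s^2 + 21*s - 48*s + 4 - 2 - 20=5*s^2 - 27*s - 18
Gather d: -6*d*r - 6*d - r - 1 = d*(-6*r - 6) - r - 1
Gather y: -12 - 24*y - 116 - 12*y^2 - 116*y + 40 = -12*y^2 - 140*y - 88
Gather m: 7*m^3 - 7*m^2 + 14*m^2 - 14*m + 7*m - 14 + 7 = 7*m^3 + 7*m^2 - 7*m - 7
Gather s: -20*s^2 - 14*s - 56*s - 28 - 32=-20*s^2 - 70*s - 60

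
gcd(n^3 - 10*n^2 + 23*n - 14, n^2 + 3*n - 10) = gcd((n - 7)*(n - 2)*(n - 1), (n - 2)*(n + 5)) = n - 2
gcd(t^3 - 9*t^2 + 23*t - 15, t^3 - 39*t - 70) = 1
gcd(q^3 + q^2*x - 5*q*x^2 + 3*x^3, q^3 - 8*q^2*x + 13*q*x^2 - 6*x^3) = q^2 - 2*q*x + x^2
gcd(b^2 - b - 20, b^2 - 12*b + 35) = b - 5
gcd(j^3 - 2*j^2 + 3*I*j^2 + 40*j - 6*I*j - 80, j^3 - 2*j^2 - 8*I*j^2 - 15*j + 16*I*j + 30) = j^2 + j*(-2 - 5*I) + 10*I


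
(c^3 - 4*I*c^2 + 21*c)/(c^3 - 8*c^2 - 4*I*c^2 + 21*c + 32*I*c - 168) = c/(c - 8)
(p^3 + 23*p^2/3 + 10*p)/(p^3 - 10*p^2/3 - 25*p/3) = (p + 6)/(p - 5)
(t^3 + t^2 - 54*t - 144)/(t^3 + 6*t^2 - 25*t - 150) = (t^2 - 5*t - 24)/(t^2 - 25)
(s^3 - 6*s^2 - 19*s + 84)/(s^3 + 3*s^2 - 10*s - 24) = (s - 7)/(s + 2)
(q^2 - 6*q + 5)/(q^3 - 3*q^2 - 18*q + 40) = (q - 1)/(q^2 + 2*q - 8)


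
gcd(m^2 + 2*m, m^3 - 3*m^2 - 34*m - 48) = m + 2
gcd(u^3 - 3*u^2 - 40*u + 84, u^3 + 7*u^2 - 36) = u^2 + 4*u - 12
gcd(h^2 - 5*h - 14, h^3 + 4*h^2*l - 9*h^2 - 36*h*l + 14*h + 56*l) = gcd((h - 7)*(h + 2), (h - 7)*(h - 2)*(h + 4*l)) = h - 7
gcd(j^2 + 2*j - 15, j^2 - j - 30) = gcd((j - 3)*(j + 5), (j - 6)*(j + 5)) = j + 5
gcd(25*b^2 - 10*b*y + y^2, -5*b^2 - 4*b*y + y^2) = -5*b + y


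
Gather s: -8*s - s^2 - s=-s^2 - 9*s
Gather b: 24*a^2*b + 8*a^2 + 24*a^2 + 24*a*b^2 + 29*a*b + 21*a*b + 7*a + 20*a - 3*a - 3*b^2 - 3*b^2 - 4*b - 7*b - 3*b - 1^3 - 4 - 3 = 32*a^2 + 24*a + b^2*(24*a - 6) + b*(24*a^2 + 50*a - 14) - 8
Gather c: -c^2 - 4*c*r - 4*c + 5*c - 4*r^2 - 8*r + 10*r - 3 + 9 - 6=-c^2 + c*(1 - 4*r) - 4*r^2 + 2*r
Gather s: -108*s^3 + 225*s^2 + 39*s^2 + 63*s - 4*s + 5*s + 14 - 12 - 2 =-108*s^3 + 264*s^2 + 64*s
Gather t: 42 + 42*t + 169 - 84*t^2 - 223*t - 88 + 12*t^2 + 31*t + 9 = -72*t^2 - 150*t + 132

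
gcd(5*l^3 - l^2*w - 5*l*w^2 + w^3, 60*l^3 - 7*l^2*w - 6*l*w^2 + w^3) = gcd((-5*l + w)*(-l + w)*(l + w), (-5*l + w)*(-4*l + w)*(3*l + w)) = -5*l + w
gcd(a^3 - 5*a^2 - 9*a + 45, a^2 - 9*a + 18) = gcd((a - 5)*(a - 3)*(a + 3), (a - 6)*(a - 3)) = a - 3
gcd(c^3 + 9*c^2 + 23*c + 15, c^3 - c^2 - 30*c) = c + 5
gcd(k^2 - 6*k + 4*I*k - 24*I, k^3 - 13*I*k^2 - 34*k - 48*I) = 1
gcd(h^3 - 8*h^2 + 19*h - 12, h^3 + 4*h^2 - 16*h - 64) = h - 4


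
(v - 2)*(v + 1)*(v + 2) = v^3 + v^2 - 4*v - 4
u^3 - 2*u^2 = u^2*(u - 2)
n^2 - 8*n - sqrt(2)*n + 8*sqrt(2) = (n - 8)*(n - sqrt(2))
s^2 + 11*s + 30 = (s + 5)*(s + 6)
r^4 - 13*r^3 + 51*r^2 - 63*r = r*(r - 7)*(r - 3)^2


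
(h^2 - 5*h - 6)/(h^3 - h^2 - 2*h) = (h - 6)/(h*(h - 2))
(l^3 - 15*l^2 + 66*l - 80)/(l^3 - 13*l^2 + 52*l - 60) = (l - 8)/(l - 6)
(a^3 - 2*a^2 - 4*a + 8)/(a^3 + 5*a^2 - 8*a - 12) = (a^2 - 4)/(a^2 + 7*a + 6)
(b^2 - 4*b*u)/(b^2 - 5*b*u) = (b - 4*u)/(b - 5*u)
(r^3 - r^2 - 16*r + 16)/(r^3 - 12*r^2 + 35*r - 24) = (r^2 - 16)/(r^2 - 11*r + 24)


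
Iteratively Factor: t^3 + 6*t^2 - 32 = (t + 4)*(t^2 + 2*t - 8) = (t - 2)*(t + 4)*(t + 4)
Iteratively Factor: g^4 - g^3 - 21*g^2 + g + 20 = (g - 5)*(g^3 + 4*g^2 - g - 4) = (g - 5)*(g + 4)*(g^2 - 1) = (g - 5)*(g - 1)*(g + 4)*(g + 1)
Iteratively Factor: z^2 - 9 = (z + 3)*(z - 3)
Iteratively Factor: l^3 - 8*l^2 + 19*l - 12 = (l - 3)*(l^2 - 5*l + 4) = (l - 4)*(l - 3)*(l - 1)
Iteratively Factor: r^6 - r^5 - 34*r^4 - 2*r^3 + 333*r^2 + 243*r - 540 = (r + 3)*(r^5 - 4*r^4 - 22*r^3 + 64*r^2 + 141*r - 180) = (r + 3)^2*(r^4 - 7*r^3 - r^2 + 67*r - 60) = (r + 3)^3*(r^3 - 10*r^2 + 29*r - 20) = (r - 4)*(r + 3)^3*(r^2 - 6*r + 5) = (r - 5)*(r - 4)*(r + 3)^3*(r - 1)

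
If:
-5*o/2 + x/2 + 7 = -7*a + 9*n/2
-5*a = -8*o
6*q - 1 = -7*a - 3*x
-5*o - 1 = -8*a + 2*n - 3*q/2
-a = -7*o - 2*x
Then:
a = 2224/1353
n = 4375/1353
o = 1390/1353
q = -1478/4059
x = -1251/451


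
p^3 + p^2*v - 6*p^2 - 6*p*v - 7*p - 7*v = (p - 7)*(p + 1)*(p + v)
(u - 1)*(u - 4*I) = u^2 - u - 4*I*u + 4*I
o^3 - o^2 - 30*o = o*(o - 6)*(o + 5)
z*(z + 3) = z^2 + 3*z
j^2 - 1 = (j - 1)*(j + 1)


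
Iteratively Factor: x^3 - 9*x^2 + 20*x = (x - 4)*(x^2 - 5*x) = x*(x - 4)*(x - 5)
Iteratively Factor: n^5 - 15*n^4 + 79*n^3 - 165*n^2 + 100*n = (n - 5)*(n^4 - 10*n^3 + 29*n^2 - 20*n) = (n - 5)*(n - 4)*(n^3 - 6*n^2 + 5*n) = n*(n - 5)*(n - 4)*(n^2 - 6*n + 5) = n*(n - 5)^2*(n - 4)*(n - 1)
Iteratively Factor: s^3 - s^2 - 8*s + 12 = (s + 3)*(s^2 - 4*s + 4) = (s - 2)*(s + 3)*(s - 2)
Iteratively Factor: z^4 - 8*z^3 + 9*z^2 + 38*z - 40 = (z - 5)*(z^3 - 3*z^2 - 6*z + 8) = (z - 5)*(z + 2)*(z^2 - 5*z + 4) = (z - 5)*(z - 4)*(z + 2)*(z - 1)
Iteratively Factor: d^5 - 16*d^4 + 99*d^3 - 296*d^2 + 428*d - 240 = (d - 4)*(d^4 - 12*d^3 + 51*d^2 - 92*d + 60) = (d - 5)*(d - 4)*(d^3 - 7*d^2 + 16*d - 12) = (d - 5)*(d - 4)*(d - 2)*(d^2 - 5*d + 6) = (d - 5)*(d - 4)*(d - 2)^2*(d - 3)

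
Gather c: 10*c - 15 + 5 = 10*c - 10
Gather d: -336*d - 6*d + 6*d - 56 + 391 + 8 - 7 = 336 - 336*d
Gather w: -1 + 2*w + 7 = 2*w + 6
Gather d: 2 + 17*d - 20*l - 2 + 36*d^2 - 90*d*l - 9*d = 36*d^2 + d*(8 - 90*l) - 20*l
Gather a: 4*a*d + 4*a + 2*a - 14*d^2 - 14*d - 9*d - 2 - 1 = a*(4*d + 6) - 14*d^2 - 23*d - 3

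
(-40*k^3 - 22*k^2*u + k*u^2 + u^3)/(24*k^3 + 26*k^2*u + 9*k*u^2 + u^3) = (-5*k + u)/(3*k + u)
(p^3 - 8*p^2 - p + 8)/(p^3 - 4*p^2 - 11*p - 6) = (p^2 - 9*p + 8)/(p^2 - 5*p - 6)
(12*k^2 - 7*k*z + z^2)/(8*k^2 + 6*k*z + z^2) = (12*k^2 - 7*k*z + z^2)/(8*k^2 + 6*k*z + z^2)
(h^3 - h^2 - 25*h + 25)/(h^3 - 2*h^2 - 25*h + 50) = (h - 1)/(h - 2)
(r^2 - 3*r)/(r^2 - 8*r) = (r - 3)/(r - 8)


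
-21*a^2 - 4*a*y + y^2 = (-7*a + y)*(3*a + y)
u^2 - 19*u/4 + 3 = (u - 4)*(u - 3/4)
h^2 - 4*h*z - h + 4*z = (h - 1)*(h - 4*z)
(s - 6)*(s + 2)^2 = s^3 - 2*s^2 - 20*s - 24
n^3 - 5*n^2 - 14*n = n*(n - 7)*(n + 2)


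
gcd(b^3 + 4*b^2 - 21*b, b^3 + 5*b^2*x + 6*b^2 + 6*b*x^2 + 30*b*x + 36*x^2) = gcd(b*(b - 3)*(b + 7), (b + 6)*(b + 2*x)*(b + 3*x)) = 1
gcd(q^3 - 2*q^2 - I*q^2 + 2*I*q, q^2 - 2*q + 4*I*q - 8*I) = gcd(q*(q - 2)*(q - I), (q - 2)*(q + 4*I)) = q - 2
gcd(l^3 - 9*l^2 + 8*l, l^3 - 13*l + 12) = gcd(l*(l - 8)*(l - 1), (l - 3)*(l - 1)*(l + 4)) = l - 1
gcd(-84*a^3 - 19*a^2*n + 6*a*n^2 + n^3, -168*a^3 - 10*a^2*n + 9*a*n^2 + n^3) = 28*a^2 - 3*a*n - n^2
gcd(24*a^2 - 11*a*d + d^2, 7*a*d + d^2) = 1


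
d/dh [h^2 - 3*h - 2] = 2*h - 3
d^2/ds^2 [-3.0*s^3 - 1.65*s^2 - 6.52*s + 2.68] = -18.0*s - 3.3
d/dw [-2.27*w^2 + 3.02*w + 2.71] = 3.02 - 4.54*w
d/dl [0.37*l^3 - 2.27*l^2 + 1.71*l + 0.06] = 1.11*l^2 - 4.54*l + 1.71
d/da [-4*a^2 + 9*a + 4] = 9 - 8*a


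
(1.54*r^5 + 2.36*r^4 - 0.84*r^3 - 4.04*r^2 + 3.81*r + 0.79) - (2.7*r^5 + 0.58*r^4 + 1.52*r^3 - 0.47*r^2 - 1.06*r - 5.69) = -1.16*r^5 + 1.78*r^4 - 2.36*r^3 - 3.57*r^2 + 4.87*r + 6.48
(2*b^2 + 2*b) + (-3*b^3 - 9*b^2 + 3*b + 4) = -3*b^3 - 7*b^2 + 5*b + 4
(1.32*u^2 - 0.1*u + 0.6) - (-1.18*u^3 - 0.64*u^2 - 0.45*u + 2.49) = 1.18*u^3 + 1.96*u^2 + 0.35*u - 1.89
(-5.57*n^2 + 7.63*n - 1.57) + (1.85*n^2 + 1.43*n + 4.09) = -3.72*n^2 + 9.06*n + 2.52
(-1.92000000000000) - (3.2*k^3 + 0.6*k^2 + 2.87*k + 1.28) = -3.2*k^3 - 0.6*k^2 - 2.87*k - 3.2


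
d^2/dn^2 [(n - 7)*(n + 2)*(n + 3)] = 6*n - 4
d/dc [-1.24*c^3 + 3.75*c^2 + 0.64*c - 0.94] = -3.72*c^2 + 7.5*c + 0.64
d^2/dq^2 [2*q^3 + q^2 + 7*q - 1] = 12*q + 2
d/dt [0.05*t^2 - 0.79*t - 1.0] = 0.1*t - 0.79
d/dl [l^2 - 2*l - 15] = 2*l - 2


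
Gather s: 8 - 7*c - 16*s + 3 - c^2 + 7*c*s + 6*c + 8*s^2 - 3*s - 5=-c^2 - c + 8*s^2 + s*(7*c - 19) + 6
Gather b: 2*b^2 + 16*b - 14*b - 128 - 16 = 2*b^2 + 2*b - 144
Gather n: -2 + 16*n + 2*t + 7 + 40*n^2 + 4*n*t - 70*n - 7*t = 40*n^2 + n*(4*t - 54) - 5*t + 5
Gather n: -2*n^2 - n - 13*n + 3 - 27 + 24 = -2*n^2 - 14*n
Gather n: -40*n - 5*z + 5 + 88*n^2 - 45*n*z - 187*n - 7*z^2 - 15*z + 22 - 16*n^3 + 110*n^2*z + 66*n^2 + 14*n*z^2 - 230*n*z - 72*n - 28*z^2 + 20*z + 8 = -16*n^3 + n^2*(110*z + 154) + n*(14*z^2 - 275*z - 299) - 35*z^2 + 35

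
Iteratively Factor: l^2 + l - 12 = (l + 4)*(l - 3)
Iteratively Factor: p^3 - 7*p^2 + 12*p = (p)*(p^2 - 7*p + 12) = p*(p - 3)*(p - 4)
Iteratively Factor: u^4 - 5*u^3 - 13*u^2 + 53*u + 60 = (u + 1)*(u^3 - 6*u^2 - 7*u + 60) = (u - 4)*(u + 1)*(u^2 - 2*u - 15) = (u - 4)*(u + 1)*(u + 3)*(u - 5)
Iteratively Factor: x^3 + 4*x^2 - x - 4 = (x - 1)*(x^2 + 5*x + 4) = (x - 1)*(x + 1)*(x + 4)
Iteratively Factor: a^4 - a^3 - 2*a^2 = (a)*(a^3 - a^2 - 2*a) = a*(a + 1)*(a^2 - 2*a) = a^2*(a + 1)*(a - 2)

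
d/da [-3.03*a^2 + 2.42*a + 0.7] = 2.42 - 6.06*a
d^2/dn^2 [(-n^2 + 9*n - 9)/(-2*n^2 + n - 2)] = 2*(-34*n^3 + 96*n^2 + 54*n - 41)/(8*n^6 - 12*n^5 + 30*n^4 - 25*n^3 + 30*n^2 - 12*n + 8)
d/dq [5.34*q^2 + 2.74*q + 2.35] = 10.68*q + 2.74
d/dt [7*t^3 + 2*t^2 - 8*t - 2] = 21*t^2 + 4*t - 8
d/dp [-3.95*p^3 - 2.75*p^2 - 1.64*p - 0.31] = -11.85*p^2 - 5.5*p - 1.64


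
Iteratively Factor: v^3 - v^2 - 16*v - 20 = (v + 2)*(v^2 - 3*v - 10) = (v - 5)*(v + 2)*(v + 2)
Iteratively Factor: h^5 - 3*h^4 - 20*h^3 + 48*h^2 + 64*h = (h)*(h^4 - 3*h^3 - 20*h^2 + 48*h + 64) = h*(h - 4)*(h^3 + h^2 - 16*h - 16) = h*(h - 4)^2*(h^2 + 5*h + 4) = h*(h - 4)^2*(h + 1)*(h + 4)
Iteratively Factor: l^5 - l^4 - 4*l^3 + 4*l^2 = (l - 2)*(l^4 + l^3 - 2*l^2) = l*(l - 2)*(l^3 + l^2 - 2*l) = l*(l - 2)*(l - 1)*(l^2 + 2*l) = l^2*(l - 2)*(l - 1)*(l + 2)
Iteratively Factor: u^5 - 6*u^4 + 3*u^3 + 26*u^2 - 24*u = (u - 3)*(u^4 - 3*u^3 - 6*u^2 + 8*u) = (u - 3)*(u + 2)*(u^3 - 5*u^2 + 4*u) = u*(u - 3)*(u + 2)*(u^2 - 5*u + 4) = u*(u - 3)*(u - 1)*(u + 2)*(u - 4)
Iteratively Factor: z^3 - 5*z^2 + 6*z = (z - 3)*(z^2 - 2*z) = z*(z - 3)*(z - 2)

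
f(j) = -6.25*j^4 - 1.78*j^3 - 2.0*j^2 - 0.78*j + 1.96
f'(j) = -25.0*j^3 - 5.34*j^2 - 4.0*j - 0.78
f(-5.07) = -3943.16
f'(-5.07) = 3140.33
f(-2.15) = -121.46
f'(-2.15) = 231.60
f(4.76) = -3447.58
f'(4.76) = -2837.07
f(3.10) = -649.91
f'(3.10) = -809.27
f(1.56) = -47.90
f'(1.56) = -114.93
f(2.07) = -138.76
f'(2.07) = -253.68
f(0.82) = -3.83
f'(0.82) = -21.43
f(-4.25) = -1933.29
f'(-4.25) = 1838.91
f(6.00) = -8559.20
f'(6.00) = -5617.02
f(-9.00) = -39861.65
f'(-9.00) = 17827.68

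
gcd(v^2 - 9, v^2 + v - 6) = v + 3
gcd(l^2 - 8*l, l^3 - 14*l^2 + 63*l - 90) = 1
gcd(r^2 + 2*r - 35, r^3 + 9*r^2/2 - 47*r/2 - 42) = r + 7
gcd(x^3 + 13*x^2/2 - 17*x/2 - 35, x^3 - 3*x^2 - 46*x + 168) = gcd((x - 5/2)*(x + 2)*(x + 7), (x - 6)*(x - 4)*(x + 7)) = x + 7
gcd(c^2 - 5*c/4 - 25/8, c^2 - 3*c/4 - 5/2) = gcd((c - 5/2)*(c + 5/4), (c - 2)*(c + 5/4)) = c + 5/4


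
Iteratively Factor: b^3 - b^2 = (b - 1)*(b^2) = b*(b - 1)*(b)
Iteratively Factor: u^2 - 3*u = (u - 3)*(u)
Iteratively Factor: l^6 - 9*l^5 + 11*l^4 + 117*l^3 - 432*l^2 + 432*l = (l)*(l^5 - 9*l^4 + 11*l^3 + 117*l^2 - 432*l + 432) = l*(l - 3)*(l^4 - 6*l^3 - 7*l^2 + 96*l - 144) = l*(l - 4)*(l - 3)*(l^3 - 2*l^2 - 15*l + 36) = l*(l - 4)*(l - 3)^2*(l^2 + l - 12) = l*(l - 4)*(l - 3)^2*(l + 4)*(l - 3)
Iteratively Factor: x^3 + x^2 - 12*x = (x - 3)*(x^2 + 4*x) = x*(x - 3)*(x + 4)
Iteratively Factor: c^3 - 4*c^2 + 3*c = (c - 3)*(c^2 - c) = (c - 3)*(c - 1)*(c)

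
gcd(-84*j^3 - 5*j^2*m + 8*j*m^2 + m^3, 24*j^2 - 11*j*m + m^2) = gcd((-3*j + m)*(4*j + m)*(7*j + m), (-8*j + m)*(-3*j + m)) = 3*j - m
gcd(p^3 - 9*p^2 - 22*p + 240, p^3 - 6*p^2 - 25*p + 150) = p^2 - p - 30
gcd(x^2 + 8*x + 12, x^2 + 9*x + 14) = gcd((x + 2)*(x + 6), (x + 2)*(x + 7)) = x + 2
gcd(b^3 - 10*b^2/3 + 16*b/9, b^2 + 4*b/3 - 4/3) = b - 2/3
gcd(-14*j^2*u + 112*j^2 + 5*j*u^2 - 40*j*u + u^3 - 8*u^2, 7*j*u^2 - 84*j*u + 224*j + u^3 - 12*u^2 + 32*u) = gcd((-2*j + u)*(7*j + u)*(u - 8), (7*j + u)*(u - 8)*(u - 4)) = 7*j*u - 56*j + u^2 - 8*u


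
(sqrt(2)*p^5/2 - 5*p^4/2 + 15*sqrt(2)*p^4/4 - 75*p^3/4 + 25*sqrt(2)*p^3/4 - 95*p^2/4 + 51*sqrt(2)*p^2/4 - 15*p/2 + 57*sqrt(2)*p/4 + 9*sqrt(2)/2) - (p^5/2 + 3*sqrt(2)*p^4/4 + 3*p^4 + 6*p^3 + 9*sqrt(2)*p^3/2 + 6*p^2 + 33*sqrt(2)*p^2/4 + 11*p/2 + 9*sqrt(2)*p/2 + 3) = -p^5/2 + sqrt(2)*p^5/2 - 11*p^4/2 + 3*sqrt(2)*p^4 - 99*p^3/4 + 7*sqrt(2)*p^3/4 - 119*p^2/4 + 9*sqrt(2)*p^2/2 - 13*p + 39*sqrt(2)*p/4 - 3 + 9*sqrt(2)/2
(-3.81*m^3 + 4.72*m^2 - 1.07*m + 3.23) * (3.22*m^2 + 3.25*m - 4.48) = -12.2682*m^5 + 2.8159*m^4 + 28.9634*m^3 - 14.2225*m^2 + 15.2911*m - 14.4704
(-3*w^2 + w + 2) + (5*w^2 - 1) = 2*w^2 + w + 1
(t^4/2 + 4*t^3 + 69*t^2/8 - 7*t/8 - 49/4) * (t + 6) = t^5/2 + 7*t^4 + 261*t^3/8 + 407*t^2/8 - 35*t/2 - 147/2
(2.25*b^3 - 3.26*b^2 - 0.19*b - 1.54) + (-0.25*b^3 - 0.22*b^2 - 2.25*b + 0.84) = 2.0*b^3 - 3.48*b^2 - 2.44*b - 0.7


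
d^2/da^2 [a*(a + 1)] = 2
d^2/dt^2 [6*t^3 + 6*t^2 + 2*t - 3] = 36*t + 12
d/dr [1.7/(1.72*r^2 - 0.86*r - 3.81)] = (1.462 - 5.848*r)/(-1.72*r^2 + 0.86*r + 3.81)^2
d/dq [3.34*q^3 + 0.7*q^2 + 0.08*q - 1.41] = 10.02*q^2 + 1.4*q + 0.08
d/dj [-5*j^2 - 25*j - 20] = -10*j - 25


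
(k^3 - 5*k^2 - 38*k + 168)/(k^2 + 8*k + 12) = (k^2 - 11*k + 28)/(k + 2)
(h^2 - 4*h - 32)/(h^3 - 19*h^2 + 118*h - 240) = (h + 4)/(h^2 - 11*h + 30)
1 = 1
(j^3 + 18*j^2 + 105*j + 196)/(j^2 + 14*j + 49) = j + 4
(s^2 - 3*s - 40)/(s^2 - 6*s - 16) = (s + 5)/(s + 2)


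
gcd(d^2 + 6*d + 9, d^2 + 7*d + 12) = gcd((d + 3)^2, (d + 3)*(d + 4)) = d + 3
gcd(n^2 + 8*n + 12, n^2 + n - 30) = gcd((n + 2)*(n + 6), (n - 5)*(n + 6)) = n + 6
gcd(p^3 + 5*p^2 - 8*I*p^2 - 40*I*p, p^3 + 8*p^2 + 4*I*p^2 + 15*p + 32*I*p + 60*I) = p + 5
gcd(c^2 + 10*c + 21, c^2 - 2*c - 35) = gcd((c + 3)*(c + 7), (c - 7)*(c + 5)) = 1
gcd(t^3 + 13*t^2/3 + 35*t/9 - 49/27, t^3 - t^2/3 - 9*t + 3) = t - 1/3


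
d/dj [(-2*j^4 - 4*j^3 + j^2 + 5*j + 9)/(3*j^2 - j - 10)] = (-12*j^5 - 6*j^4 + 88*j^3 + 104*j^2 - 74*j - 41)/(9*j^4 - 6*j^3 - 59*j^2 + 20*j + 100)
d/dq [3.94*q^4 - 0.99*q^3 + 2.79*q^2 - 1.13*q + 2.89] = 15.76*q^3 - 2.97*q^2 + 5.58*q - 1.13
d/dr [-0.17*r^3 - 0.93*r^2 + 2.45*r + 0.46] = -0.51*r^2 - 1.86*r + 2.45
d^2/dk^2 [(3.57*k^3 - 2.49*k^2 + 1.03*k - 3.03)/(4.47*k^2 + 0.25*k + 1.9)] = (1.13686837721616e-13*k^5 - 5.6843418860808e-14*k^4 - 13.467966*k^3 - 226.192842*k^2 + 4.52331*k + 32.13253)/(89.314623*k^6 + 14.985675*k^5 + 114.729255*k^4 + 12.755125*k^3 + 48.76635*k^2 + 2.7075*k + 6.859)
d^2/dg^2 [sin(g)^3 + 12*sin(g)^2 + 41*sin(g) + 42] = -9*sin(g)^3 - 48*sin(g)^2 - 35*sin(g) + 24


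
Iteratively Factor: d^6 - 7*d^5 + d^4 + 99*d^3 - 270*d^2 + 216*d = (d - 3)*(d^5 - 4*d^4 - 11*d^3 + 66*d^2 - 72*d) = (d - 3)^2*(d^4 - d^3 - 14*d^2 + 24*d) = d*(d - 3)^2*(d^3 - d^2 - 14*d + 24) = d*(d - 3)^2*(d + 4)*(d^2 - 5*d + 6) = d*(d - 3)^2*(d - 2)*(d + 4)*(d - 3)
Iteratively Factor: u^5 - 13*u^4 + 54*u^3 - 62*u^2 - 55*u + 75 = (u - 1)*(u^4 - 12*u^3 + 42*u^2 - 20*u - 75) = (u - 1)*(u + 1)*(u^3 - 13*u^2 + 55*u - 75) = (u - 5)*(u - 1)*(u + 1)*(u^2 - 8*u + 15) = (u - 5)^2*(u - 1)*(u + 1)*(u - 3)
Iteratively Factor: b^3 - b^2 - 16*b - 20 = (b - 5)*(b^2 + 4*b + 4) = (b - 5)*(b + 2)*(b + 2)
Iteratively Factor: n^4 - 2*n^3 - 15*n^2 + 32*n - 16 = (n - 1)*(n^3 - n^2 - 16*n + 16) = (n - 1)^2*(n^2 - 16) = (n - 1)^2*(n + 4)*(n - 4)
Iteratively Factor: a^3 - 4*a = (a + 2)*(a^2 - 2*a) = (a - 2)*(a + 2)*(a)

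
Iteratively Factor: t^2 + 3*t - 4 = (t + 4)*(t - 1)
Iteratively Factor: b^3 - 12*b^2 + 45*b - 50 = (b - 2)*(b^2 - 10*b + 25) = (b - 5)*(b - 2)*(b - 5)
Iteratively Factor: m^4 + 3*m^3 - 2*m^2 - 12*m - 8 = (m + 2)*(m^3 + m^2 - 4*m - 4) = (m - 2)*(m + 2)*(m^2 + 3*m + 2) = (m - 2)*(m + 1)*(m + 2)*(m + 2)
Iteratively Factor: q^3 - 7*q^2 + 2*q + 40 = (q + 2)*(q^2 - 9*q + 20) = (q - 4)*(q + 2)*(q - 5)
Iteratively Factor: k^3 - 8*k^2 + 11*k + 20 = (k - 5)*(k^2 - 3*k - 4) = (k - 5)*(k - 4)*(k + 1)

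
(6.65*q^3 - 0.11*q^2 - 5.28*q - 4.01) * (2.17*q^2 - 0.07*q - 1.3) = 14.4305*q^5 - 0.7042*q^4 - 20.0949*q^3 - 8.1891*q^2 + 7.1447*q + 5.213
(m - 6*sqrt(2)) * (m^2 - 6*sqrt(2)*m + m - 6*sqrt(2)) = m^3 - 12*sqrt(2)*m^2 + m^2 - 12*sqrt(2)*m + 72*m + 72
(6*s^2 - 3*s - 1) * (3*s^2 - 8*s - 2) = 18*s^4 - 57*s^3 + 9*s^2 + 14*s + 2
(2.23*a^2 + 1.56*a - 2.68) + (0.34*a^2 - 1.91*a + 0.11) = 2.57*a^2 - 0.35*a - 2.57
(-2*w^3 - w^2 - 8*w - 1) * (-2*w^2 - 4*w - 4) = 4*w^5 + 10*w^4 + 28*w^3 + 38*w^2 + 36*w + 4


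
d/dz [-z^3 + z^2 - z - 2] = -3*z^2 + 2*z - 1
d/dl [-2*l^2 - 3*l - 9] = -4*l - 3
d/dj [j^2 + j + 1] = 2*j + 1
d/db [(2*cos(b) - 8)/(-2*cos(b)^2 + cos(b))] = 4*(-sin(b) - 2*sin(b)/cos(b)^2 + 8*tan(b))/(2*cos(b) - 1)^2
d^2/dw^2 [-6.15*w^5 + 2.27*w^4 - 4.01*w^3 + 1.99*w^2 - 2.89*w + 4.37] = -123.0*w^3 + 27.24*w^2 - 24.06*w + 3.98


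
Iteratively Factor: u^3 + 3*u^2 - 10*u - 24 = (u + 2)*(u^2 + u - 12) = (u + 2)*(u + 4)*(u - 3)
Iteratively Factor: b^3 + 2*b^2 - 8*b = (b + 4)*(b^2 - 2*b) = b*(b + 4)*(b - 2)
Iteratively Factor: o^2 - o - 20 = (o + 4)*(o - 5)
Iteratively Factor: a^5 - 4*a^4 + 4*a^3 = (a - 2)*(a^4 - 2*a^3) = a*(a - 2)*(a^3 - 2*a^2) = a^2*(a - 2)*(a^2 - 2*a) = a^3*(a - 2)*(a - 2)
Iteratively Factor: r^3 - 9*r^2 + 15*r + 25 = (r - 5)*(r^2 - 4*r - 5) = (r - 5)*(r + 1)*(r - 5)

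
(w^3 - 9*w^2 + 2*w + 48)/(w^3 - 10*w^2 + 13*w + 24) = (w + 2)/(w + 1)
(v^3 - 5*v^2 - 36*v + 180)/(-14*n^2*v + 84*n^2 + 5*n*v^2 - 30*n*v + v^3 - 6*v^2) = (v^2 + v - 30)/(-14*n^2 + 5*n*v + v^2)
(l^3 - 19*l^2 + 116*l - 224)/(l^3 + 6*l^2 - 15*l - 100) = (l^2 - 15*l + 56)/(l^2 + 10*l + 25)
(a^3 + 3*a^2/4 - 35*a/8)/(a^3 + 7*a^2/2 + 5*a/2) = (a - 7/4)/(a + 1)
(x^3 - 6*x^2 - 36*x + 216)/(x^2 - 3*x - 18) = (x^2 - 36)/(x + 3)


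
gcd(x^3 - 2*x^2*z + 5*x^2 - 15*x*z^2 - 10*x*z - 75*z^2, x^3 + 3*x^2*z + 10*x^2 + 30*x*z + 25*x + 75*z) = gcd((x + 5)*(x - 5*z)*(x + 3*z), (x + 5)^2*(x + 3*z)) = x^2 + 3*x*z + 5*x + 15*z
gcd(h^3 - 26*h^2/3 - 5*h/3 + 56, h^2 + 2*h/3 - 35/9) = h + 7/3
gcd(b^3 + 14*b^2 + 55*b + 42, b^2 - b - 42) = b + 6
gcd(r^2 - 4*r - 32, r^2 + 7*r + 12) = r + 4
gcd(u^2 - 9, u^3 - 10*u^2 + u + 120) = u + 3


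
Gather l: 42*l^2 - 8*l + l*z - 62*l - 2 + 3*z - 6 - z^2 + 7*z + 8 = 42*l^2 + l*(z - 70) - z^2 + 10*z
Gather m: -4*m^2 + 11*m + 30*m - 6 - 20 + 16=-4*m^2 + 41*m - 10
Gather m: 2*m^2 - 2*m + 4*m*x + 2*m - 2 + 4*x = 2*m^2 + 4*m*x + 4*x - 2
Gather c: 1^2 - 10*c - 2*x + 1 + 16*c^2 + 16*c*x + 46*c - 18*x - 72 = 16*c^2 + c*(16*x + 36) - 20*x - 70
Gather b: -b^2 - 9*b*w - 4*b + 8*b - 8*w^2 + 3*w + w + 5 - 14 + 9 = -b^2 + b*(4 - 9*w) - 8*w^2 + 4*w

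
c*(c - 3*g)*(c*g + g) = c^3*g - 3*c^2*g^2 + c^2*g - 3*c*g^2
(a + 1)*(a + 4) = a^2 + 5*a + 4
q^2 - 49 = (q - 7)*(q + 7)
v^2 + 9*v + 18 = (v + 3)*(v + 6)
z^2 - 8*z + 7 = (z - 7)*(z - 1)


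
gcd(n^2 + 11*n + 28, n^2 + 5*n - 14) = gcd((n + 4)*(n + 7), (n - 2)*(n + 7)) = n + 7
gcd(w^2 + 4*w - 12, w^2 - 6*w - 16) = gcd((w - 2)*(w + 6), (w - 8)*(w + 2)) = 1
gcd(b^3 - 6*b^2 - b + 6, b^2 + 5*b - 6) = b - 1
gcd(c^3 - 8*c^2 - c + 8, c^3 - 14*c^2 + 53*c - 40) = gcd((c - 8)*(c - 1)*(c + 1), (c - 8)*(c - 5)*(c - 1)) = c^2 - 9*c + 8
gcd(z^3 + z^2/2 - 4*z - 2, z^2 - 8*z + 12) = z - 2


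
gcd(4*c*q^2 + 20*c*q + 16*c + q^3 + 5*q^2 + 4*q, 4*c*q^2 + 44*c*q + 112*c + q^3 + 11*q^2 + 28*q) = 4*c*q + 16*c + q^2 + 4*q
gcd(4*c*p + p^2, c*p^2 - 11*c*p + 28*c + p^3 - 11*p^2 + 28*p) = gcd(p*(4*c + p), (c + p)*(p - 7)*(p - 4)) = 1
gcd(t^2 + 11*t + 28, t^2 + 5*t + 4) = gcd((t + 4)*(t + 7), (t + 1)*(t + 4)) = t + 4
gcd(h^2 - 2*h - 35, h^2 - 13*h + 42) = h - 7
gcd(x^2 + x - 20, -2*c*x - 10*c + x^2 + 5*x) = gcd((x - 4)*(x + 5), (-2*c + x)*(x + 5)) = x + 5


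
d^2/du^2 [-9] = 0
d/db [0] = 0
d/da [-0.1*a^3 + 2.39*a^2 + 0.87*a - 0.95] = -0.3*a^2 + 4.78*a + 0.87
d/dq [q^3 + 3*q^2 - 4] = 3*q*(q + 2)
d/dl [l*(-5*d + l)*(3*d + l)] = -15*d^2 - 4*d*l + 3*l^2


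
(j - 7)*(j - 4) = j^2 - 11*j + 28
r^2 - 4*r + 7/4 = (r - 7/2)*(r - 1/2)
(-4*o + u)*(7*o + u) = -28*o^2 + 3*o*u + u^2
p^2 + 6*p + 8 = (p + 2)*(p + 4)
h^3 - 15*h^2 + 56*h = h*(h - 8)*(h - 7)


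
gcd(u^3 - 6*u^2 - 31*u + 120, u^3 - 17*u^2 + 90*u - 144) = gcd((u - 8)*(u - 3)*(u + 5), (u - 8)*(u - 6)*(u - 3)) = u^2 - 11*u + 24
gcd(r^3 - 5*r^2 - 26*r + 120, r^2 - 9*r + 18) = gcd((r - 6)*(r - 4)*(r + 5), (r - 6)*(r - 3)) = r - 6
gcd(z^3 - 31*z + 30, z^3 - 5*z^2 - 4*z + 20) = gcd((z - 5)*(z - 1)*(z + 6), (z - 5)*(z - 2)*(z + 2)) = z - 5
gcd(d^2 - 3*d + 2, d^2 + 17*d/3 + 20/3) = 1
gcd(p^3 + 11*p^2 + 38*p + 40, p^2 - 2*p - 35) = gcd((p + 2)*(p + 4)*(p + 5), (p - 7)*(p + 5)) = p + 5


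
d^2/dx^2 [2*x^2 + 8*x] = 4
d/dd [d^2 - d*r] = 2*d - r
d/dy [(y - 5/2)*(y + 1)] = 2*y - 3/2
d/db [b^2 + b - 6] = 2*b + 1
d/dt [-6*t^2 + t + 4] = 1 - 12*t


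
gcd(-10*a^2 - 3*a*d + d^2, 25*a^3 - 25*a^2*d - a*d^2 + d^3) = 5*a - d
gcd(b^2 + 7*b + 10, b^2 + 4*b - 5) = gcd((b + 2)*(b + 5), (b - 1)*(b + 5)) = b + 5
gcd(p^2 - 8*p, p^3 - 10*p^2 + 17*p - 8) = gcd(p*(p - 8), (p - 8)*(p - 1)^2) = p - 8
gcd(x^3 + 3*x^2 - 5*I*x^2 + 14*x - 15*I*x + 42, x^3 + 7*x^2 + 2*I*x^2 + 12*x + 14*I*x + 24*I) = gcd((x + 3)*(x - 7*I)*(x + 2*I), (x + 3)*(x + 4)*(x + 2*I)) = x^2 + x*(3 + 2*I) + 6*I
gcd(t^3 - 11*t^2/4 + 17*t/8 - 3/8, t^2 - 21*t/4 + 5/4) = t - 1/4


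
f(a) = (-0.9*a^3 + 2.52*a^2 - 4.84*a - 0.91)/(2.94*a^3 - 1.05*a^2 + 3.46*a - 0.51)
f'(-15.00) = -0.00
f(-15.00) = -0.36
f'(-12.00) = -0.01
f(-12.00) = -0.37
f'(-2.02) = -0.17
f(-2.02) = -0.74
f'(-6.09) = -0.03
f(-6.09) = -0.45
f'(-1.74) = -0.19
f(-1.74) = -0.79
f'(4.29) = -0.00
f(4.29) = -0.20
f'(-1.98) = -0.18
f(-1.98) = -0.74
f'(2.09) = 0.16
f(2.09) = -0.28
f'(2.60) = 0.06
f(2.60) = -0.23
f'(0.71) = 2.51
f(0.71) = -1.38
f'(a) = (-8.82*a^2 + 2.1*a - 3.46)*(-0.9*a^3 + 2.52*a^2 - 4.84*a - 0.91)/(2.94*a^3 - 1.05*a^2 + 3.46*a - 0.51)^2 + (-2.7*a^2 + 5.04*a - 4.84)/(2.94*a^3 - 1.05*a^2 + 3.46*a - 0.51) = (-6.4638*a^4 + 22.2312*a^3 + 13.0404*a^2 - 4.4814*a + 5.617)/(8.6436*a^6 - 6.174*a^5 + 21.4473*a^4 - 10.2648*a^3 + 13.0426*a^2 - 3.5292*a + 0.2601)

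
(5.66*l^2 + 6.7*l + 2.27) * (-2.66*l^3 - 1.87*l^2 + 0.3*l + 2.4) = -15.0556*l^5 - 28.4062*l^4 - 16.8692*l^3 + 11.3491*l^2 + 16.761*l + 5.448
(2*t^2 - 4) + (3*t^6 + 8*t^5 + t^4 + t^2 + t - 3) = 3*t^6 + 8*t^5 + t^4 + 3*t^2 + t - 7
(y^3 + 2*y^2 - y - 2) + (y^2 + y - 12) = y^3 + 3*y^2 - 14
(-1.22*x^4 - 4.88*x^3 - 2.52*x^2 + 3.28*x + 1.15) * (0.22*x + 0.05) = -0.2684*x^5 - 1.1346*x^4 - 0.7984*x^3 + 0.5956*x^2 + 0.417*x + 0.0575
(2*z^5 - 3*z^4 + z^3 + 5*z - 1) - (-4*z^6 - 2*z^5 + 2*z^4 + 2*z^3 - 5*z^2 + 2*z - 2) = 4*z^6 + 4*z^5 - 5*z^4 - z^3 + 5*z^2 + 3*z + 1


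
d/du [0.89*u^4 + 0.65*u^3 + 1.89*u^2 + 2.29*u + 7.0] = 3.56*u^3 + 1.95*u^2 + 3.78*u + 2.29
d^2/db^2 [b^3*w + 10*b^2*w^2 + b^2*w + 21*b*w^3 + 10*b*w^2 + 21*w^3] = 2*w*(3*b + 10*w + 1)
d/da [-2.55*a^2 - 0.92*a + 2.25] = -5.1*a - 0.92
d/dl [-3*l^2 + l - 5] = 1 - 6*l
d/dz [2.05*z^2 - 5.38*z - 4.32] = 4.1*z - 5.38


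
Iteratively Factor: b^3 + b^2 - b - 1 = (b + 1)*(b^2 - 1) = (b + 1)^2*(b - 1)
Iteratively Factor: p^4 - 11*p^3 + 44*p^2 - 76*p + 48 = (p - 4)*(p^3 - 7*p^2 + 16*p - 12) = (p - 4)*(p - 2)*(p^2 - 5*p + 6) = (p - 4)*(p - 3)*(p - 2)*(p - 2)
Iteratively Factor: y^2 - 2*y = (y)*(y - 2)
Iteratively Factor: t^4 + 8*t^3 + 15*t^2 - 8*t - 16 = (t + 4)*(t^3 + 4*t^2 - t - 4) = (t - 1)*(t + 4)*(t^2 + 5*t + 4) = (t - 1)*(t + 4)^2*(t + 1)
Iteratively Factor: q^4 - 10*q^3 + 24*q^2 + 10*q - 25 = (q - 5)*(q^3 - 5*q^2 - q + 5) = (q - 5)*(q - 1)*(q^2 - 4*q - 5) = (q - 5)*(q - 1)*(q + 1)*(q - 5)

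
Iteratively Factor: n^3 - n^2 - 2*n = (n + 1)*(n^2 - 2*n) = (n - 2)*(n + 1)*(n)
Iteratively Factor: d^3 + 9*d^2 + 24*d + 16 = (d + 1)*(d^2 + 8*d + 16) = (d + 1)*(d + 4)*(d + 4)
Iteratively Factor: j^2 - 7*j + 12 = (j - 3)*(j - 4)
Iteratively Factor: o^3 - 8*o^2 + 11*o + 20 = (o + 1)*(o^2 - 9*o + 20) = (o - 5)*(o + 1)*(o - 4)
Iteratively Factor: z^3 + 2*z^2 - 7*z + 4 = (z - 1)*(z^2 + 3*z - 4) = (z - 1)*(z + 4)*(z - 1)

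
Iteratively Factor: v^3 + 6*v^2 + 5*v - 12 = (v + 3)*(v^2 + 3*v - 4) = (v + 3)*(v + 4)*(v - 1)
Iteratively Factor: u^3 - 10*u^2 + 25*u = (u - 5)*(u^2 - 5*u) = u*(u - 5)*(u - 5)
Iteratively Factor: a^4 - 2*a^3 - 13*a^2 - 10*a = (a)*(a^3 - 2*a^2 - 13*a - 10) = a*(a + 2)*(a^2 - 4*a - 5) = a*(a + 1)*(a + 2)*(a - 5)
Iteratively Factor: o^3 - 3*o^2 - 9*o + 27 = (o + 3)*(o^2 - 6*o + 9) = (o - 3)*(o + 3)*(o - 3)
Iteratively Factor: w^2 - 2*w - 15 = (w + 3)*(w - 5)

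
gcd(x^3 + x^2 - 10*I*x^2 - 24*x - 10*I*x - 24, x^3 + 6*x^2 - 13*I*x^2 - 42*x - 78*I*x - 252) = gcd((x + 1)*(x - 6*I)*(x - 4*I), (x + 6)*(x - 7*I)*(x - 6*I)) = x - 6*I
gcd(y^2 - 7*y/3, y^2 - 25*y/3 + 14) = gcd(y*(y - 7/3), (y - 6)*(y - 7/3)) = y - 7/3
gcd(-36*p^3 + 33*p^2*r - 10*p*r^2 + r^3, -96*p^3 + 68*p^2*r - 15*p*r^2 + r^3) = 12*p^2 - 7*p*r + r^2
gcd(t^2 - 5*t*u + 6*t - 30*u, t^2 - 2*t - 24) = 1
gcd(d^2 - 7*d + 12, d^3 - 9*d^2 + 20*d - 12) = 1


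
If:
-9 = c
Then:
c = -9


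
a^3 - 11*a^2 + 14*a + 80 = (a - 8)*(a - 5)*(a + 2)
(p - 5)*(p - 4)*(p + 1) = p^3 - 8*p^2 + 11*p + 20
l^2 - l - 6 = (l - 3)*(l + 2)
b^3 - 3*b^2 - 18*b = b*(b - 6)*(b + 3)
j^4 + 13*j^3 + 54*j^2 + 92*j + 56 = (j + 2)^3*(j + 7)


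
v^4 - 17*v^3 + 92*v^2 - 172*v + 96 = (v - 8)*(v - 6)*(v - 2)*(v - 1)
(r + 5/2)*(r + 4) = r^2 + 13*r/2 + 10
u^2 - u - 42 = (u - 7)*(u + 6)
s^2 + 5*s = s*(s + 5)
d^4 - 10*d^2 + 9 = (d - 3)*(d - 1)*(d + 1)*(d + 3)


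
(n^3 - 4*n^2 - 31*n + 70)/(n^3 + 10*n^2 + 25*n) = (n^2 - 9*n + 14)/(n*(n + 5))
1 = 1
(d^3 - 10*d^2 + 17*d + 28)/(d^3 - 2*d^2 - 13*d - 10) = (d^2 - 11*d + 28)/(d^2 - 3*d - 10)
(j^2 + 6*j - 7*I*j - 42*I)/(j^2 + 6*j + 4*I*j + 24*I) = (j - 7*I)/(j + 4*I)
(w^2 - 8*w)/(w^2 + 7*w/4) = 4*(w - 8)/(4*w + 7)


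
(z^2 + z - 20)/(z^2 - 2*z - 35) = (z - 4)/(z - 7)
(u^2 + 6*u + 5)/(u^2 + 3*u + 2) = (u + 5)/(u + 2)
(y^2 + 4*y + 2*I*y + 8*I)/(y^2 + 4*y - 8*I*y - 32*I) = (y + 2*I)/(y - 8*I)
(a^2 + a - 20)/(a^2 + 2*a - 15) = (a - 4)/(a - 3)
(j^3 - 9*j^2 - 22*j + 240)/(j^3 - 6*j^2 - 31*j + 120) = (j - 6)/(j - 3)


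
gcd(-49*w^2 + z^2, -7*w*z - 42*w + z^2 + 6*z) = -7*w + z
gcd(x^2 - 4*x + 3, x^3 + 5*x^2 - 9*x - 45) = x - 3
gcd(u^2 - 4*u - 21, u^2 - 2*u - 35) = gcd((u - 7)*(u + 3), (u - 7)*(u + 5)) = u - 7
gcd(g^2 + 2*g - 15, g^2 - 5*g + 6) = g - 3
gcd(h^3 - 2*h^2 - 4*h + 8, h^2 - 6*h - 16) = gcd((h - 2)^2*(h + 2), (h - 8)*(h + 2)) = h + 2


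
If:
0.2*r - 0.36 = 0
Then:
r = 1.80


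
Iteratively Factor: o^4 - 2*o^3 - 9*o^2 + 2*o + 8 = (o - 4)*(o^3 + 2*o^2 - o - 2) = (o - 4)*(o + 1)*(o^2 + o - 2) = (o - 4)*(o - 1)*(o + 1)*(o + 2)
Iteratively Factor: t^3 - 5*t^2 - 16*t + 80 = (t - 4)*(t^2 - t - 20) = (t - 4)*(t + 4)*(t - 5)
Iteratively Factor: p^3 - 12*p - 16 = (p - 4)*(p^2 + 4*p + 4) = (p - 4)*(p + 2)*(p + 2)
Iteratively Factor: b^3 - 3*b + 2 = (b + 2)*(b^2 - 2*b + 1) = (b - 1)*(b + 2)*(b - 1)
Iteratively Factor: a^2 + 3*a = (a + 3)*(a)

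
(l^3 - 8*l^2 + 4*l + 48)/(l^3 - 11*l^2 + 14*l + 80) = (l^2 - 10*l + 24)/(l^2 - 13*l + 40)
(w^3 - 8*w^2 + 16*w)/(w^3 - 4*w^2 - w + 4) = w*(w - 4)/(w^2 - 1)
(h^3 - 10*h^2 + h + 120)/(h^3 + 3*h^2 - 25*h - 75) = (h - 8)/(h + 5)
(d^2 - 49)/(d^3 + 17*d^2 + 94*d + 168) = (d - 7)/(d^2 + 10*d + 24)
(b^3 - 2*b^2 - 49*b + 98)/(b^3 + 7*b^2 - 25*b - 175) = (b^2 - 9*b + 14)/(b^2 - 25)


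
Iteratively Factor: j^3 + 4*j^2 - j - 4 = (j + 1)*(j^2 + 3*j - 4) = (j - 1)*(j + 1)*(j + 4)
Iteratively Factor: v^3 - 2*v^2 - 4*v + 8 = (v - 2)*(v^2 - 4) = (v - 2)^2*(v + 2)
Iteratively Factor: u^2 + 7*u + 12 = (u + 3)*(u + 4)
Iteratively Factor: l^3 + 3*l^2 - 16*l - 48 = (l - 4)*(l^2 + 7*l + 12) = (l - 4)*(l + 4)*(l + 3)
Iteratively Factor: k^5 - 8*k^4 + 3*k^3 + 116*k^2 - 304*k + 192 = (k - 3)*(k^4 - 5*k^3 - 12*k^2 + 80*k - 64) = (k - 3)*(k + 4)*(k^3 - 9*k^2 + 24*k - 16) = (k - 3)*(k - 1)*(k + 4)*(k^2 - 8*k + 16) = (k - 4)*(k - 3)*(k - 1)*(k + 4)*(k - 4)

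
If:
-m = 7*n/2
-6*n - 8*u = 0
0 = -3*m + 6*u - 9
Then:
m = -21/4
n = 3/2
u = -9/8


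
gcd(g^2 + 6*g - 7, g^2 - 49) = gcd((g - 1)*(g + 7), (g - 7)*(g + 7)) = g + 7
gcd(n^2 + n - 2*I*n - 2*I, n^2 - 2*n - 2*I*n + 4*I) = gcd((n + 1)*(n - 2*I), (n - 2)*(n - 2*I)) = n - 2*I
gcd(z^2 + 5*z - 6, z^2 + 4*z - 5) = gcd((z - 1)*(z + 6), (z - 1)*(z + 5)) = z - 1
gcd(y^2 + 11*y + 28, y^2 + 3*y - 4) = y + 4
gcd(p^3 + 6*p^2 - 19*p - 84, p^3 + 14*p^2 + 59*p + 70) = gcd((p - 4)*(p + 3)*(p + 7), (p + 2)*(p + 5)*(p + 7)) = p + 7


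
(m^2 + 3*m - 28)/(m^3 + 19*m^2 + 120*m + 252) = (m - 4)/(m^2 + 12*m + 36)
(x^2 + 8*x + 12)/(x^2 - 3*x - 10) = (x + 6)/(x - 5)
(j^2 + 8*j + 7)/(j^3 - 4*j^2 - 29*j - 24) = (j + 7)/(j^2 - 5*j - 24)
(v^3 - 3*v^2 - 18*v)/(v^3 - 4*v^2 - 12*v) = (v + 3)/(v + 2)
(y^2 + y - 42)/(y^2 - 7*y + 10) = (y^2 + y - 42)/(y^2 - 7*y + 10)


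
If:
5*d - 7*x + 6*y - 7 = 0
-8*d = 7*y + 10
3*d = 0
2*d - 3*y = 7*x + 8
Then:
No Solution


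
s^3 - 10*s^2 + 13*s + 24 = (s - 8)*(s - 3)*(s + 1)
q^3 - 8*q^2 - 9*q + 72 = (q - 8)*(q - 3)*(q + 3)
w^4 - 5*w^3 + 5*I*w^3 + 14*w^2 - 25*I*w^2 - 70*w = w*(w - 5)*(w - 2*I)*(w + 7*I)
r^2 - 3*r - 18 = (r - 6)*(r + 3)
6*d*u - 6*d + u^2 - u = (6*d + u)*(u - 1)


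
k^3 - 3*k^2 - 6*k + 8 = (k - 4)*(k - 1)*(k + 2)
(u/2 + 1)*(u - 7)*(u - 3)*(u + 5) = u^4/2 - 3*u^3/2 - 39*u^2/2 + 47*u/2 + 105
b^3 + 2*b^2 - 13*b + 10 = (b - 2)*(b - 1)*(b + 5)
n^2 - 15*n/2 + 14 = (n - 4)*(n - 7/2)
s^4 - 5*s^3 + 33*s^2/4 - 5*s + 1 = (s - 2)^2*(s - 1/2)^2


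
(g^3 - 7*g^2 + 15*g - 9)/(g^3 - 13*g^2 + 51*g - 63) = (g - 1)/(g - 7)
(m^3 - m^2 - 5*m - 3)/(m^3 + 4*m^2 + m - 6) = (m^3 - m^2 - 5*m - 3)/(m^3 + 4*m^2 + m - 6)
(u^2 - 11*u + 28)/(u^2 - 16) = (u - 7)/(u + 4)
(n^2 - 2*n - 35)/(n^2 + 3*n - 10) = (n - 7)/(n - 2)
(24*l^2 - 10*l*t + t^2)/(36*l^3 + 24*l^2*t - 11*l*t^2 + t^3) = (-4*l + t)/(-6*l^2 - 5*l*t + t^2)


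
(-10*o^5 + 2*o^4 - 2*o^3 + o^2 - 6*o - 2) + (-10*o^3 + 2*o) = -10*o^5 + 2*o^4 - 12*o^3 + o^2 - 4*o - 2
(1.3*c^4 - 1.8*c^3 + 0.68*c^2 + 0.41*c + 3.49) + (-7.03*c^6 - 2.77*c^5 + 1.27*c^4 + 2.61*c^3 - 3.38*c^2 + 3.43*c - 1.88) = -7.03*c^6 - 2.77*c^5 + 2.57*c^4 + 0.81*c^3 - 2.7*c^2 + 3.84*c + 1.61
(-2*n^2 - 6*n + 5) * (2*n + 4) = -4*n^3 - 20*n^2 - 14*n + 20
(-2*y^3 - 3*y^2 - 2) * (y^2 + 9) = -2*y^5 - 3*y^4 - 18*y^3 - 29*y^2 - 18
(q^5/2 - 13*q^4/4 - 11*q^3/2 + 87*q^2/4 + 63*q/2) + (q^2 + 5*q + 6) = q^5/2 - 13*q^4/4 - 11*q^3/2 + 91*q^2/4 + 73*q/2 + 6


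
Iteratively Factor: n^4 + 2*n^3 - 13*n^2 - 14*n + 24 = (n - 1)*(n^3 + 3*n^2 - 10*n - 24) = (n - 1)*(n + 4)*(n^2 - n - 6) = (n - 1)*(n + 2)*(n + 4)*(n - 3)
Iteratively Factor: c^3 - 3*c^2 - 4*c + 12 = (c + 2)*(c^2 - 5*c + 6) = (c - 2)*(c + 2)*(c - 3)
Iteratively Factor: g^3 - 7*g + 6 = (g + 3)*(g^2 - 3*g + 2) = (g - 1)*(g + 3)*(g - 2)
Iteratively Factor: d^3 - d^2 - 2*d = (d + 1)*(d^2 - 2*d) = d*(d + 1)*(d - 2)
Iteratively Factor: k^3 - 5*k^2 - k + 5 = (k - 5)*(k^2 - 1) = (k - 5)*(k - 1)*(k + 1)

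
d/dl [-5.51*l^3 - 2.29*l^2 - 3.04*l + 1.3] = -16.53*l^2 - 4.58*l - 3.04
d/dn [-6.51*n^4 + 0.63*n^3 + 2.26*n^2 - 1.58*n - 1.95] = -26.04*n^3 + 1.89*n^2 + 4.52*n - 1.58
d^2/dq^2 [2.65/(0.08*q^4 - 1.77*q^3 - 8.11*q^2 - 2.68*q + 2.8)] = ((-2.544*q^2 + 28.143*q + 42.983)*(-0.08*q^4 + 1.77*q^3 + 8.11*q^2 + 2.68*q - 2.8) - 2.65*(-0.64*q^3 + 10.62*q^2 + 32.44*q + 5.36)*(-0.32*q^3 + 5.31*q^2 + 16.22*q + 2.68))/(-0.08*q^4 + 1.77*q^3 + 8.11*q^2 + 2.68*q - 2.8)^3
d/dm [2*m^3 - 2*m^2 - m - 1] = 6*m^2 - 4*m - 1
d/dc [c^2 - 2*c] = 2*c - 2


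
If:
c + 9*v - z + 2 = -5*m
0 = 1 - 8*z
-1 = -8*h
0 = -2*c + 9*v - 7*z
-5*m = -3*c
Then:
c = -11/24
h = 1/8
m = -11/40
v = -1/216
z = 1/8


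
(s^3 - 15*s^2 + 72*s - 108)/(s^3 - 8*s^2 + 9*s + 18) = (s - 6)/(s + 1)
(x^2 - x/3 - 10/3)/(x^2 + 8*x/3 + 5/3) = (x - 2)/(x + 1)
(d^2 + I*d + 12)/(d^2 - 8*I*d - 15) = (d + 4*I)/(d - 5*I)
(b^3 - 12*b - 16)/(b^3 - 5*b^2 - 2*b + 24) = (b + 2)/(b - 3)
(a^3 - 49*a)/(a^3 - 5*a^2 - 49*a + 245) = a/(a - 5)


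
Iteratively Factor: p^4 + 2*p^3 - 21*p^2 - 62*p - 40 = (p - 5)*(p^3 + 7*p^2 + 14*p + 8) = (p - 5)*(p + 1)*(p^2 + 6*p + 8) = (p - 5)*(p + 1)*(p + 4)*(p + 2)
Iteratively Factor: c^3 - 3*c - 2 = (c + 1)*(c^2 - c - 2) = (c + 1)^2*(c - 2)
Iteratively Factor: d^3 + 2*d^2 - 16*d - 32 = (d - 4)*(d^2 + 6*d + 8) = (d - 4)*(d + 4)*(d + 2)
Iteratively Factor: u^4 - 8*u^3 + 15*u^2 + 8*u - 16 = (u + 1)*(u^3 - 9*u^2 + 24*u - 16) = (u - 1)*(u + 1)*(u^2 - 8*u + 16) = (u - 4)*(u - 1)*(u + 1)*(u - 4)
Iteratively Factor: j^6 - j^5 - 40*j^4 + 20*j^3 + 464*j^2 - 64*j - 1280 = (j + 4)*(j^5 - 5*j^4 - 20*j^3 + 100*j^2 + 64*j - 320) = (j + 2)*(j + 4)*(j^4 - 7*j^3 - 6*j^2 + 112*j - 160) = (j + 2)*(j + 4)^2*(j^3 - 11*j^2 + 38*j - 40) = (j - 5)*(j + 2)*(j + 4)^2*(j^2 - 6*j + 8) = (j - 5)*(j - 2)*(j + 2)*(j + 4)^2*(j - 4)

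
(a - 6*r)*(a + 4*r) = a^2 - 2*a*r - 24*r^2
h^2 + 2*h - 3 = (h - 1)*(h + 3)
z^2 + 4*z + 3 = (z + 1)*(z + 3)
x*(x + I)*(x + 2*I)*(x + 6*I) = x^4 + 9*I*x^3 - 20*x^2 - 12*I*x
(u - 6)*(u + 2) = u^2 - 4*u - 12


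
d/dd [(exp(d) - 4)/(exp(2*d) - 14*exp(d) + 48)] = (-2*(exp(d) - 7)*(exp(d) - 4) + exp(2*d) - 14*exp(d) + 48)*exp(d)/(exp(2*d) - 14*exp(d) + 48)^2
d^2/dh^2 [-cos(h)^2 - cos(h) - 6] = cos(h) + 2*cos(2*h)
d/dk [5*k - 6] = 5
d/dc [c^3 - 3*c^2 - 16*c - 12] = 3*c^2 - 6*c - 16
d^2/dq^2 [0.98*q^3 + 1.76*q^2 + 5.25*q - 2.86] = 5.88*q + 3.52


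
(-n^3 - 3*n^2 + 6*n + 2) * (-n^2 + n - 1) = n^5 + 2*n^4 - 8*n^3 + 7*n^2 - 4*n - 2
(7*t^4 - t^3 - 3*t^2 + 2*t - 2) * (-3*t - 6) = -21*t^5 - 39*t^4 + 15*t^3 + 12*t^2 - 6*t + 12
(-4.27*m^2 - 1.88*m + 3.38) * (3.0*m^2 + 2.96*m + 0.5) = -12.81*m^4 - 18.2792*m^3 + 2.4402*m^2 + 9.0648*m + 1.69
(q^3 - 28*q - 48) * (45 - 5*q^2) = -5*q^5 + 185*q^3 + 240*q^2 - 1260*q - 2160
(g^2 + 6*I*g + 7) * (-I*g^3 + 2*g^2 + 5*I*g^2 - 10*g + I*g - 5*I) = -I*g^5 + 8*g^4 + 5*I*g^4 - 40*g^3 + 6*I*g^3 + 8*g^2 - 30*I*g^2 - 40*g + 7*I*g - 35*I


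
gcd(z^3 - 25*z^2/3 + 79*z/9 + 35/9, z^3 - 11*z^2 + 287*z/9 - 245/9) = z^2 - 26*z/3 + 35/3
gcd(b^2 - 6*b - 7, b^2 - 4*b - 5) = b + 1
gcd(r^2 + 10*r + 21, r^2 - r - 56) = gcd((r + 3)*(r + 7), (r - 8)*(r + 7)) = r + 7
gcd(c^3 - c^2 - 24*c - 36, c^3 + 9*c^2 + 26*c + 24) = c^2 + 5*c + 6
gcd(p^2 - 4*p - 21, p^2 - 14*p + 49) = p - 7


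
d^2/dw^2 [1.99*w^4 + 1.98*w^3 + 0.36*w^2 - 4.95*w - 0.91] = 23.88*w^2 + 11.88*w + 0.72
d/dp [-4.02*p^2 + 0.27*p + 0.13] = 0.27 - 8.04*p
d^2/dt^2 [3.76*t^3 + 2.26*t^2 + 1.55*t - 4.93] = 22.56*t + 4.52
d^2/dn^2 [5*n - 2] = 0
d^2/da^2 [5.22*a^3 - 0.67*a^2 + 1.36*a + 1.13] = 31.32*a - 1.34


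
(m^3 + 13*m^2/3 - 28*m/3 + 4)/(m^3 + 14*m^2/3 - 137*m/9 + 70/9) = 3*(m^2 + 5*m - 6)/(3*m^2 + 16*m - 35)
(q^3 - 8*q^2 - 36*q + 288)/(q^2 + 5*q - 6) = (q^2 - 14*q + 48)/(q - 1)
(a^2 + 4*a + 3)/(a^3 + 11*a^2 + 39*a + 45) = (a + 1)/(a^2 + 8*a + 15)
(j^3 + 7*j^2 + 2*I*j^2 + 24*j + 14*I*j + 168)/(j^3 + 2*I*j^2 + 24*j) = (j + 7)/j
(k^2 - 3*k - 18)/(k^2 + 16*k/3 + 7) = 3*(k - 6)/(3*k + 7)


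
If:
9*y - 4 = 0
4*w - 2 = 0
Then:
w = 1/2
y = 4/9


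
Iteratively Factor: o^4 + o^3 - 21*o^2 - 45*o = (o + 3)*(o^3 - 2*o^2 - 15*o) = o*(o + 3)*(o^2 - 2*o - 15) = o*(o - 5)*(o + 3)*(o + 3)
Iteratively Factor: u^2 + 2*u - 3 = (u + 3)*(u - 1)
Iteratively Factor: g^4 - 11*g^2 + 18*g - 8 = (g - 1)*(g^3 + g^2 - 10*g + 8) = (g - 1)^2*(g^2 + 2*g - 8) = (g - 2)*(g - 1)^2*(g + 4)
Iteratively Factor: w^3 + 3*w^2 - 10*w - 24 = (w - 3)*(w^2 + 6*w + 8) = (w - 3)*(w + 4)*(w + 2)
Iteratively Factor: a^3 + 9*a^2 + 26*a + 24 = (a + 3)*(a^2 + 6*a + 8) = (a + 3)*(a + 4)*(a + 2)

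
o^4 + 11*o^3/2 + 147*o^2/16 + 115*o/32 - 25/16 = (o - 1/4)*(o + 5/4)*(o + 2)*(o + 5/2)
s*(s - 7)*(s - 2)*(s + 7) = s^4 - 2*s^3 - 49*s^2 + 98*s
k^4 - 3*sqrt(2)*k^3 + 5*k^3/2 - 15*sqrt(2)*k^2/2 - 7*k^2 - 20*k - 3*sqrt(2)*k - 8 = (k + 1/2)*(k + 2)*(k - 4*sqrt(2))*(k + sqrt(2))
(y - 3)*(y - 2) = y^2 - 5*y + 6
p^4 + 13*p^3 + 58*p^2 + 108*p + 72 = (p + 2)^2*(p + 3)*(p + 6)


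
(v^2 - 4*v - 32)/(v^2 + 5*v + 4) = (v - 8)/(v + 1)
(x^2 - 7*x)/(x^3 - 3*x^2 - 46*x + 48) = x*(x - 7)/(x^3 - 3*x^2 - 46*x + 48)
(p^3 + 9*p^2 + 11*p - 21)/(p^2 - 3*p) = (p^3 + 9*p^2 + 11*p - 21)/(p*(p - 3))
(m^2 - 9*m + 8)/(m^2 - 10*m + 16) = (m - 1)/(m - 2)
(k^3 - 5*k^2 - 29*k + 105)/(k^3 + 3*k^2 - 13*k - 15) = (k - 7)/(k + 1)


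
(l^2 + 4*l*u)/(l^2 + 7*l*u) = (l + 4*u)/(l + 7*u)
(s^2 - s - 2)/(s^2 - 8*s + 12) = (s + 1)/(s - 6)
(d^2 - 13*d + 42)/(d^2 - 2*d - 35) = (d - 6)/(d + 5)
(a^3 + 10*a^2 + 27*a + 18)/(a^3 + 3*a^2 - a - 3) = (a + 6)/(a - 1)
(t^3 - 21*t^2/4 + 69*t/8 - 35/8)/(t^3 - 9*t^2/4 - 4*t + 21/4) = (8*t^2 - 34*t + 35)/(2*(4*t^2 - 5*t - 21))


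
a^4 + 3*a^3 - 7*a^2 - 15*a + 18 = (a - 2)*(a - 1)*(a + 3)^2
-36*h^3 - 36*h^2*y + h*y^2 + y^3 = (-6*h + y)*(h + y)*(6*h + y)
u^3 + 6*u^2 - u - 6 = (u - 1)*(u + 1)*(u + 6)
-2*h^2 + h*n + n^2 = (-h + n)*(2*h + n)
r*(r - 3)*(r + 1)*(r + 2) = r^4 - 7*r^2 - 6*r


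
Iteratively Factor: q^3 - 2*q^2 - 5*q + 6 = (q - 1)*(q^2 - q - 6) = (q - 1)*(q + 2)*(q - 3)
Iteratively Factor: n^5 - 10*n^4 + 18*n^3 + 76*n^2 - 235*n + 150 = (n + 3)*(n^4 - 13*n^3 + 57*n^2 - 95*n + 50) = (n - 1)*(n + 3)*(n^3 - 12*n^2 + 45*n - 50) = (n - 2)*(n - 1)*(n + 3)*(n^2 - 10*n + 25) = (n - 5)*(n - 2)*(n - 1)*(n + 3)*(n - 5)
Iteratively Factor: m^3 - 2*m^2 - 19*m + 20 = (m - 5)*(m^2 + 3*m - 4) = (m - 5)*(m + 4)*(m - 1)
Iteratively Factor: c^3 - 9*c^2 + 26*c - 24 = (c - 3)*(c^2 - 6*c + 8) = (c - 4)*(c - 3)*(c - 2)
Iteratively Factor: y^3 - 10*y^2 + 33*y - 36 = (y - 4)*(y^2 - 6*y + 9) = (y - 4)*(y - 3)*(y - 3)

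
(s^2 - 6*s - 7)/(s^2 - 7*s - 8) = (s - 7)/(s - 8)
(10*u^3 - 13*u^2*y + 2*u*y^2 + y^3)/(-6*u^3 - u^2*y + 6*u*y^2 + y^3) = (-10*u^2 + 3*u*y + y^2)/(6*u^2 + 7*u*y + y^2)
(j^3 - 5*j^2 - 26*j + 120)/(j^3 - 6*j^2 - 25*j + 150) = (j - 4)/(j - 5)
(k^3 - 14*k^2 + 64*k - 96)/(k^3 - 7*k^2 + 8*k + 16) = (k - 6)/(k + 1)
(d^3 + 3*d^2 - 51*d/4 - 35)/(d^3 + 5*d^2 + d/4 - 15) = (2*d - 7)/(2*d - 3)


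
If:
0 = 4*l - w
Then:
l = w/4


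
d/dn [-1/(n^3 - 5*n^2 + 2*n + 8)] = (3*n^2 - 10*n + 2)/(n^3 - 5*n^2 + 2*n + 8)^2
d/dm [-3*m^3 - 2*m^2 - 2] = m*(-9*m - 4)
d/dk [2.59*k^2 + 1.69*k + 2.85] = 5.18*k + 1.69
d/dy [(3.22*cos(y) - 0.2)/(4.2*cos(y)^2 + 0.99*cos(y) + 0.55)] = (13.524*cos(y)^2 - 1.68*cos(y) - 1.969)*sin(y)/(17.64*cos(y)^4 + 8.316*cos(y)^3 + 5.6001*cos(y)^2 + 1.089*cos(y) + 0.3025)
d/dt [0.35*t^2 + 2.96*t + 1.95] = 0.7*t + 2.96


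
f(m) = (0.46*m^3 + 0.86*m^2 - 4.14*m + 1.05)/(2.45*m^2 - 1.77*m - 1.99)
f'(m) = (1.77 - 4.9*m)*(0.46*m^3 + 0.86*m^2 - 4.14*m + 1.05)/(2.45*m^2 - 1.77*m - 1.99)^2 + (1.38*m^2 + 1.72*m - 4.14)/(2.45*m^2 - 1.77*m - 1.99) = (1.127*m^4 - 1.6284*m^3 + 5.8746*m^2 - 8.5678*m + 10.0971)/(6.0025*m^4 - 8.673*m^3 - 6.6181*m^2 + 7.0446*m + 3.9601)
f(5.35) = 1.26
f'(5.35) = 0.23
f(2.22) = 0.18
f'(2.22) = 0.78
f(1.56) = -1.30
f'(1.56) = 7.85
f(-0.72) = 7.76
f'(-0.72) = 65.77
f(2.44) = 0.33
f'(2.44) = 0.59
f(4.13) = 0.95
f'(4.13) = 0.27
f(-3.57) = 0.16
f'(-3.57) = 0.29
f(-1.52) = 1.21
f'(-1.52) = 1.20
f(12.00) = 2.64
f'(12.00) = 0.20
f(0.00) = -0.53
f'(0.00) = 2.55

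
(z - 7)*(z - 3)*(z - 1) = z^3 - 11*z^2 + 31*z - 21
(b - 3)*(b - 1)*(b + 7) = b^3 + 3*b^2 - 25*b + 21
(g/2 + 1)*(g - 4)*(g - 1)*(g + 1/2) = g^4/2 - 5*g^3/4 - 15*g^2/4 + 5*g/2 + 2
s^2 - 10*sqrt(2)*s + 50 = (s - 5*sqrt(2))^2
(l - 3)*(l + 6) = l^2 + 3*l - 18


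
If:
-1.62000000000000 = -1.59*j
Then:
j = 1.02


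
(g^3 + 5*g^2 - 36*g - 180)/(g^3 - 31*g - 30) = (g + 6)/(g + 1)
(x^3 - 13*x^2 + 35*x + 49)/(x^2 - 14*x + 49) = x + 1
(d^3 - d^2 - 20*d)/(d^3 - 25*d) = (d + 4)/(d + 5)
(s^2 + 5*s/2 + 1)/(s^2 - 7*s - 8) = (s^2 + 5*s/2 + 1)/(s^2 - 7*s - 8)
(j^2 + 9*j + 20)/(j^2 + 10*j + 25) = (j + 4)/(j + 5)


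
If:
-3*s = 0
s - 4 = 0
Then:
No Solution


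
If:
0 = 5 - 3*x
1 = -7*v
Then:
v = -1/7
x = 5/3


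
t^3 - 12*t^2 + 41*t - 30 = (t - 6)*(t - 5)*(t - 1)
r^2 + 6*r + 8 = (r + 2)*(r + 4)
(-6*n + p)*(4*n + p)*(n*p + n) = -24*n^3*p - 24*n^3 - 2*n^2*p^2 - 2*n^2*p + n*p^3 + n*p^2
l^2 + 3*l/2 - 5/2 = (l - 1)*(l + 5/2)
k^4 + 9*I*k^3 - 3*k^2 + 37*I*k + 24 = (k - I)^2*(k + 3*I)*(k + 8*I)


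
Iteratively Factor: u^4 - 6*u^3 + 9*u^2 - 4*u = (u - 1)*(u^3 - 5*u^2 + 4*u) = (u - 4)*(u - 1)*(u^2 - u) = (u - 4)*(u - 1)^2*(u)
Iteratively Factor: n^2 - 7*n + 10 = (n - 2)*(n - 5)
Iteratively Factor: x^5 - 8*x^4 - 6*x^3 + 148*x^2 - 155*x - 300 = (x - 5)*(x^4 - 3*x^3 - 21*x^2 + 43*x + 60) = (x - 5)*(x + 4)*(x^3 - 7*x^2 + 7*x + 15) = (x - 5)*(x + 1)*(x + 4)*(x^2 - 8*x + 15) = (x - 5)^2*(x + 1)*(x + 4)*(x - 3)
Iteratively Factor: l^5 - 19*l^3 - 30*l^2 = (l + 3)*(l^4 - 3*l^3 - 10*l^2) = l*(l + 3)*(l^3 - 3*l^2 - 10*l) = l^2*(l + 3)*(l^2 - 3*l - 10) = l^2*(l - 5)*(l + 3)*(l + 2)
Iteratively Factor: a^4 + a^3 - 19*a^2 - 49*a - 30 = (a + 2)*(a^3 - a^2 - 17*a - 15) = (a - 5)*(a + 2)*(a^2 + 4*a + 3) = (a - 5)*(a + 2)*(a + 3)*(a + 1)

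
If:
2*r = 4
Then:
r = 2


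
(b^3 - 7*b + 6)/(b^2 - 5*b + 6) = (b^2 + 2*b - 3)/(b - 3)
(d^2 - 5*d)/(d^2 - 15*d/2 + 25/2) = 2*d/(2*d - 5)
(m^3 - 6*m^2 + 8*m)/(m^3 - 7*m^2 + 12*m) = (m - 2)/(m - 3)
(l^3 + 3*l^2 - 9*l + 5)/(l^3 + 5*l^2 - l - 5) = (l - 1)/(l + 1)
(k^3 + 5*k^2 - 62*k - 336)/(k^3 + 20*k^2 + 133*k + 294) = (k - 8)/(k + 7)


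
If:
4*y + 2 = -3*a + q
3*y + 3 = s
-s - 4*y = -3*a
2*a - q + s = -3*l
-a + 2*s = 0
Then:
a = -24/11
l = -50/33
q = -10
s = -12/11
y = -15/11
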